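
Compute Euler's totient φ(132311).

120960

Factor: 132311 = 17 · 43 · 181.
φ(132311) = (17−1) · (43−1) · (181−1) = 16 · 42 · 180 = 120960.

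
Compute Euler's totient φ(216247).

204792

Factor: 216247 = 43 · 47 · 107.
φ(216247) = (43−1) · (47−1) · (107−1) = 42 · 46 · 106 = 204792.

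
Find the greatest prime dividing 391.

391 = 17 · 23
23 is prime.
So 391 = 17 · 23; the largest prime factor is 23.

23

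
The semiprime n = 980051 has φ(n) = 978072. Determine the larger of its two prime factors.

997

φ(n) = (p−1)(q−1) = n − (p+q) + 1, so p + q = 980051 − 978072 + 1 = 1980.
p and q are the roots of t² − 1980t + 980051 = 0.
Discriminant: 1980² − 4·980051 = 3920400 − 3920204 = 196; √196 = 14.
q = (1980 − 14)/2 = 983, p = (1980 + 14)/2 = 997.
Check: 983 · 997 = 980051.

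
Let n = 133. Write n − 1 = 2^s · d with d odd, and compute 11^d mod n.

133 − 1 = 132 = 2^2 · 33, so d = 33.
11^1 ≡ 11 (mod 133)
11^2 ≡ 11^2 = 121 ≡ 121 (mod 133)
11^4 ≡ 121^2 = 14641 ≡ 11 (mod 133)
11^8 ≡ 11^2 = 121 ≡ 121 (mod 133)
11^16 ≡ 121^2 = 14641 ≡ 11 (mod 133)
11^32 ≡ 11^2 = 121 ≡ 121 (mod 133)
33 = 32 + 1 in binary powers of 2.
So 11^33 ≡ 121 · 11 ≡ 1 (mod 133).
Since 11^d ≡ 1 (mod 133), base 11 does not prove 133 composite.

1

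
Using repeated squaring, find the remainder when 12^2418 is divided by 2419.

121

12^1 ≡ 12 (mod 2419)
12^2 ≡ 12^2 = 144 ≡ 144 (mod 2419)
12^4 ≡ 144^2 = 20736 ≡ 1384 (mod 2419)
12^8 ≡ 1384^2 = 1915456 ≡ 2027 (mod 2419)
12^16 ≡ 2027^2 = 4108729 ≡ 1267 (mod 2419)
12^32 ≡ 1267^2 = 1605289 ≡ 1492 (mod 2419)
12^64 ≡ 1492^2 = 2226064 ≡ 584 (mod 2419)
12^128 ≡ 584^2 = 341056 ≡ 2396 (mod 2419)
12^256 ≡ 2396^2 = 5740816 ≡ 529 (mod 2419)
12^512 ≡ 529^2 = 279841 ≡ 1656 (mod 2419)
12^1024 ≡ 1656^2 = 2742336 ≡ 1609 (mod 2419)
12^2048 ≡ 1609^2 = 2588881 ≡ 551 (mod 2419)
2418 = 2048 + 256 + 64 + 32 + 16 + 2 in binary powers of 2.
So 12^2418 ≡ 551 · 529 · 584 · 1492 · 1267 · 144 ≡ 121 (mod 2419).
Since 121 ≠ 1, base 12 is a Fermat witness: 2419 is composite.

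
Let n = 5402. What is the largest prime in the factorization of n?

5402 = 2 · 2701
2701 = 37 · 73
73 is prime.
So 5402 = 2 · 37 · 73; the largest prime factor is 73.

73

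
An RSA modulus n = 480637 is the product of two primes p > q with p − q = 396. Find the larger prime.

Since p = q + 396, we have 480637 = q(q + 396), so q² + 396q − 480637 = 0.
Discriminant: 396² + 4·480637 = 156816 + 1922548 = 2079364; √2079364 = 1442.
q = (−396 + 1442)/2 = 523, and p = q + 396 = 919.
Check: 523 · 919 = 480637.

919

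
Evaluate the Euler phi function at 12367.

Factor: 12367 = 83 · 149.
φ(12367) = (83−1) · (149−1) = 82 · 148 = 12136.

12136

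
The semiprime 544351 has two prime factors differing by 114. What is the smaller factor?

683

Since p = q + 114, we have 544351 = q(q + 114), so q² + 114q − 544351 = 0.
Discriminant: 114² + 4·544351 = 12996 + 2177404 = 2190400; √2190400 = 1480.
q = (−114 + 1480)/2 = 683, and p = q + 114 = 797.
Check: 683 · 797 = 544351.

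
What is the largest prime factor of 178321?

43

178321 = 11 · 16211
16211 = 13 · 1247
1247 = 29 · 43
43 is prime.
So 178321 = 11 · 13 · 29 · 43; the largest prime factor is 43.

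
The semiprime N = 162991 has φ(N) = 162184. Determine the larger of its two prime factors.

φ(n) = (p−1)(q−1) = n − (p+q) + 1, so p + q = 162991 − 162184 + 1 = 808.
p and q are the roots of t² − 808t + 162991 = 0.
Discriminant: 808² − 4·162991 = 652864 − 651964 = 900; √900 = 30.
q = (808 − 30)/2 = 389, p = (808 + 30)/2 = 419.
Check: 389 · 419 = 162991.

419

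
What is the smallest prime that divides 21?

3

21 is odd.
Digit sum 3, divisible by 3.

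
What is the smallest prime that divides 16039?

43

16039 is odd.
Digit sum 19, not divisible by 3.
Ends in 9: not divisible by 5.
7: 16039 = 7·2291 + 2
11: 16039 = 11·1458 + 1
13: 16039 = 13·1233 + 10
17: 16039 = 17·943 + 8
19: 16039 = 19·844 + 3
23: 16039 = 23·697 + 8
29: 16039 = 29·553 + 2
31: 16039 = 31·517 + 12
37: 16039 = 37·433 + 18
41: 16039 = 41·391 + 8
43: 16039 = 43·373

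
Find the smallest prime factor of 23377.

97

23377 is odd.
Digit sum 22, not divisible by 3.
Ends in 7: not divisible by 5.
7: 23377 = 7·3339 + 4
11: 23377 = 11·2125 + 2
13: 23377 = 13·1798 + 3
17: 23377 = 17·1375 + 2
19: 23377 = 19·1230 + 7
23: 23377 = 23·1016 + 9
29: 23377 = 29·806 + 3
31: 23377 = 31·754 + 3
37: 23377 = 37·631 + 30
41: 23377 = 41·570 + 7
43: 23377 = 43·543 + 28
47: 23377 = 47·497 + 18
53: 23377 = 53·441 + 4
59: 23377 = 59·396 + 13
61: 23377 = 61·383 + 14
67: 23377 = 67·348 + 61
71: 23377 = 71·329 + 18
73: 23377 = 73·320 + 17
79: 23377 = 79·295 + 72
83: 23377 = 83·281 + 54
89: 23377 = 89·262 + 59
97: 23377 = 97·241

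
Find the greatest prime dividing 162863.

162863 = 23 · 7081
7081 = 73 · 97
97 is prime.
So 162863 = 23 · 73 · 97; the largest prime factor is 97.

97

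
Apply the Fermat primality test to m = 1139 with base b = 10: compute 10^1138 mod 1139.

10^1 ≡ 10 (mod 1139)
10^2 ≡ 10^2 = 100 ≡ 100 (mod 1139)
10^4 ≡ 100^2 = 10000 ≡ 888 (mod 1139)
10^8 ≡ 888^2 = 788544 ≡ 356 (mod 1139)
10^16 ≡ 356^2 = 126736 ≡ 307 (mod 1139)
10^32 ≡ 307^2 = 94249 ≡ 851 (mod 1139)
10^64 ≡ 851^2 = 724201 ≡ 936 (mod 1139)
10^128 ≡ 936^2 = 876096 ≡ 205 (mod 1139)
10^256 ≡ 205^2 = 42025 ≡ 1021 (mod 1139)
10^512 ≡ 1021^2 = 1042441 ≡ 256 (mod 1139)
10^1024 ≡ 256^2 = 65536 ≡ 613 (mod 1139)
1138 = 1024 + 64 + 32 + 16 + 2 in binary powers of 2.
So 10^1138 ≡ 613 · 936 · 851 · 307 · 100 ≡ 508 (mod 1139).
Since 508 ≠ 1, base 10 is a Fermat witness: 1139 is composite.

508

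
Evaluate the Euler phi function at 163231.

Factor: 163231 = 23 · 47 · 151.
φ(163231) = (23−1) · (47−1) · (151−1) = 22 · 46 · 150 = 151800.

151800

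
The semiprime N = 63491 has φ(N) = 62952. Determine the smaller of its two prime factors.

φ(n) = (p−1)(q−1) = n − (p+q) + 1, so p + q = 63491 − 62952 + 1 = 540.
p and q are the roots of t² − 540t + 63491 = 0.
Discriminant: 540² − 4·63491 = 291600 − 253964 = 37636; √37636 = 194.
q = (540 − 194)/2 = 173, p = (540 + 194)/2 = 367.
Check: 173 · 367 = 63491.

173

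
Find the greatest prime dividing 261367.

83

261367 = 47 · 5561
5561 = 67 · 83
83 is prime.
So 261367 = 47 · 67 · 83; the largest prime factor is 83.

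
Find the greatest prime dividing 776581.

47

776581 = 13 · 59737
59737 = 31 · 1927
1927 = 41 · 47
47 is prime.
So 776581 = 13 · 31 · 41 · 47; the largest prime factor is 47.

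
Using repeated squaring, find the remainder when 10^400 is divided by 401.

10^1 ≡ 10 (mod 401)
10^2 ≡ 10^2 = 100 ≡ 100 (mod 401)
10^4 ≡ 100^2 = 10000 ≡ 376 (mod 401)
10^8 ≡ 376^2 = 141376 ≡ 224 (mod 401)
10^16 ≡ 224^2 = 50176 ≡ 51 (mod 401)
10^32 ≡ 51^2 = 2601 ≡ 195 (mod 401)
10^64 ≡ 195^2 = 38025 ≡ 331 (mod 401)
10^128 ≡ 331^2 = 109561 ≡ 88 (mod 401)
10^256 ≡ 88^2 = 7744 ≡ 125 (mod 401)
400 = 256 + 128 + 16 in binary powers of 2.
So 10^400 ≡ 125 · 88 · 51 ≡ 1 (mod 401).
Since the result is 1, base 10 gives no evidence that 401 is composite.

1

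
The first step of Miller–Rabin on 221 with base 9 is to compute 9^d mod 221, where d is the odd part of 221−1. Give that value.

87

221 − 1 = 220 = 2^2 · 55, so d = 55.
9^1 ≡ 9 (mod 221)
9^2 ≡ 9^2 = 81 ≡ 81 (mod 221)
9^4 ≡ 81^2 = 6561 ≡ 152 (mod 221)
9^8 ≡ 152^2 = 23104 ≡ 120 (mod 221)
9^16 ≡ 120^2 = 14400 ≡ 35 (mod 221)
9^32 ≡ 35^2 = 1225 ≡ 120 (mod 221)
55 = 32 + 16 + 4 + 2 + 1 in binary powers of 2.
So 9^55 ≡ 120 · 35 · 152 · 81 · 9 ≡ 87 (mod 221).
Squaring chain: 87 → 55; never reaches −1, so base 9 is a Miller–Rabin witness that 221 is composite.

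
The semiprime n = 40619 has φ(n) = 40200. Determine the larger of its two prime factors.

269

φ(n) = (p−1)(q−1) = n − (p+q) + 1, so p + q = 40619 − 40200 + 1 = 420.
p and q are the roots of t² − 420t + 40619 = 0.
Discriminant: 420² − 4·40619 = 176400 − 162476 = 13924; √13924 = 118.
q = (420 − 118)/2 = 151, p = (420 + 118)/2 = 269.
Check: 151 · 269 = 40619.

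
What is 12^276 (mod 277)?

1

12^1 ≡ 12 (mod 277)
12^2 ≡ 12^2 = 144 ≡ 144 (mod 277)
12^4 ≡ 144^2 = 20736 ≡ 238 (mod 277)
12^8 ≡ 238^2 = 56644 ≡ 136 (mod 277)
12^16 ≡ 136^2 = 18496 ≡ 214 (mod 277)
12^32 ≡ 214^2 = 45796 ≡ 91 (mod 277)
12^64 ≡ 91^2 = 8281 ≡ 248 (mod 277)
12^128 ≡ 248^2 = 61504 ≡ 10 (mod 277)
12^256 ≡ 10^2 = 100 ≡ 100 (mod 277)
276 = 256 + 16 + 4 in binary powers of 2.
So 12^276 ≡ 100 · 214 · 238 ≡ 1 (mod 277).
Since the result is 1, base 12 gives no evidence that 277 is composite.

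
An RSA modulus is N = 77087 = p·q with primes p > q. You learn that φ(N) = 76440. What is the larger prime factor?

φ(n) = (p−1)(q−1) = n − (p+q) + 1, so p + q = 77087 − 76440 + 1 = 648.
p and q are the roots of t² − 648t + 77087 = 0.
Discriminant: 648² − 4·77087 = 419904 − 308348 = 111556; √111556 = 334.
q = (648 − 334)/2 = 157, p = (648 + 334)/2 = 491.
Check: 157 · 491 = 77087.

491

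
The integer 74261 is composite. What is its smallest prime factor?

11

74261 is odd.
Digit sum 20, not divisible by 3.
Ends in 1: not divisible by 5.
7: 74261 = 7·10608 + 5
11: 74261 = 11·6751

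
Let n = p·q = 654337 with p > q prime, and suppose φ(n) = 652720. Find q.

φ(n) = (p−1)(q−1) = n − (p+q) + 1, so p + q = 654337 − 652720 + 1 = 1618.
p and q are the roots of t² − 1618t + 654337 = 0.
Discriminant: 1618² − 4·654337 = 2617924 − 2617348 = 576; √576 = 24.
q = (1618 − 24)/2 = 797, p = (1618 + 24)/2 = 821.
Check: 797 · 821 = 654337.

797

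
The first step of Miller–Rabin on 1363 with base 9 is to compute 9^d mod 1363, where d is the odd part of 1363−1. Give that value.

760

1363 − 1 = 1362 = 2^1 · 681, so d = 681.
9^1 ≡ 9 (mod 1363)
9^2 ≡ 9^2 = 81 ≡ 81 (mod 1363)
9^4 ≡ 81^2 = 6561 ≡ 1109 (mod 1363)
9^8 ≡ 1109^2 = 1229881 ≡ 455 (mod 1363)
9^16 ≡ 455^2 = 207025 ≡ 1212 (mod 1363)
9^32 ≡ 1212^2 = 1468944 ≡ 993 (mod 1363)
9^64 ≡ 993^2 = 986049 ≡ 600 (mod 1363)
9^128 ≡ 600^2 = 360000 ≡ 168 (mod 1363)
9^256 ≡ 168^2 = 28224 ≡ 964 (mod 1363)
9^512 ≡ 964^2 = 929296 ≡ 1093 (mod 1363)
681 = 512 + 128 + 32 + 8 + 1 in binary powers of 2.
So 9^681 ≡ 1093 · 168 · 993 · 455 · 9 ≡ 760 (mod 1363).
Squaring chain: 760; never reaches −1, so base 9 is a Miller–Rabin witness that 1363 is composite.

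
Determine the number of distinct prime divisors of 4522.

4

4522 = 2 · 2261
2261 = 7 · 323
323 = 17 · 19
4522 = 2 · 7 · 17 · 19, which has 4 distinct prime factors.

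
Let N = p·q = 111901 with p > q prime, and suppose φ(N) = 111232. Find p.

φ(n) = (p−1)(q−1) = n − (p+q) + 1, so p + q = 111901 − 111232 + 1 = 670.
p and q are the roots of t² − 670t + 111901 = 0.
Discriminant: 670² − 4·111901 = 448900 − 447604 = 1296; √1296 = 36.
q = (670 − 36)/2 = 317, p = (670 + 36)/2 = 353.
Check: 317 · 353 = 111901.

353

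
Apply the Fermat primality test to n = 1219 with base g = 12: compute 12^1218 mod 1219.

12^1 ≡ 12 (mod 1219)
12^2 ≡ 12^2 = 144 ≡ 144 (mod 1219)
12^4 ≡ 144^2 = 20736 ≡ 13 (mod 1219)
12^8 ≡ 13^2 = 169 ≡ 169 (mod 1219)
12^16 ≡ 169^2 = 28561 ≡ 524 (mod 1219)
12^32 ≡ 524^2 = 274576 ≡ 301 (mod 1219)
12^64 ≡ 301^2 = 90601 ≡ 395 (mod 1219)
12^128 ≡ 395^2 = 156025 ≡ 1212 (mod 1219)
12^256 ≡ 1212^2 = 1468944 ≡ 49 (mod 1219)
12^512 ≡ 49^2 = 2401 ≡ 1182 (mod 1219)
12^1024 ≡ 1182^2 = 1397124 ≡ 150 (mod 1219)
1218 = 1024 + 128 + 64 + 2 in binary powers of 2.
So 12^1218 ≡ 150 · 1212 · 395 · 144 ≡ 905 (mod 1219).
Since 905 ≠ 1, base 12 is a Fermat witness: 1219 is composite.

905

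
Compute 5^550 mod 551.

480

5^1 ≡ 5 (mod 551)
5^2 ≡ 5^2 = 25 ≡ 25 (mod 551)
5^4 ≡ 25^2 = 625 ≡ 74 (mod 551)
5^8 ≡ 74^2 = 5476 ≡ 517 (mod 551)
5^16 ≡ 517^2 = 267289 ≡ 54 (mod 551)
5^32 ≡ 54^2 = 2916 ≡ 161 (mod 551)
5^64 ≡ 161^2 = 25921 ≡ 24 (mod 551)
5^128 ≡ 24^2 = 576 ≡ 25 (mod 551)
5^256 ≡ 25^2 = 625 ≡ 74 (mod 551)
5^512 ≡ 74^2 = 5476 ≡ 517 (mod 551)
550 = 512 + 32 + 4 + 2 in binary powers of 2.
So 5^550 ≡ 517 · 161 · 74 · 25 ≡ 480 (mod 551).
Since 480 ≠ 1, base 5 is a Fermat witness: 551 is composite.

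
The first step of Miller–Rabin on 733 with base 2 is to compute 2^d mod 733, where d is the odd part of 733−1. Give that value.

733 − 1 = 732 = 2^2 · 183, so d = 183.
2^1 ≡ 2 (mod 733)
2^2 ≡ 2^2 = 4 ≡ 4 (mod 733)
2^4 ≡ 4^2 = 16 ≡ 16 (mod 733)
2^8 ≡ 16^2 = 256 ≡ 256 (mod 733)
2^16 ≡ 256^2 = 65536 ≡ 299 (mod 733)
2^32 ≡ 299^2 = 89401 ≡ 708 (mod 733)
2^64 ≡ 708^2 = 501264 ≡ 625 (mod 733)
2^128 ≡ 625^2 = 390625 ≡ 669 (mod 733)
183 = 128 + 32 + 16 + 4 + 2 + 1 in binary powers of 2.
So 2^183 ≡ 669 · 708 · 299 · 16 · 4 · 2 ≡ 380 (mod 733).
Squaring chain: 380 → 732; reaches −1, so base 2 does not prove 733 composite.

380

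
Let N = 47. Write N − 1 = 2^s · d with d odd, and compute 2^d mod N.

1

47 − 1 = 46 = 2^1 · 23, so d = 23.
2^1 ≡ 2 (mod 47)
2^2 ≡ 2^2 = 4 ≡ 4 (mod 47)
2^4 ≡ 4^2 = 16 ≡ 16 (mod 47)
2^8 ≡ 16^2 = 256 ≡ 21 (mod 47)
2^16 ≡ 21^2 = 441 ≡ 18 (mod 47)
23 = 16 + 4 + 2 + 1 in binary powers of 2.
So 2^23 ≡ 18 · 16 · 4 · 2 ≡ 1 (mod 47).
Since 2^d ≡ 1 (mod 47), base 2 does not prove 47 composite.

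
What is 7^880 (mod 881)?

7^1 ≡ 7 (mod 881)
7^2 ≡ 7^2 = 49 ≡ 49 (mod 881)
7^4 ≡ 49^2 = 2401 ≡ 639 (mod 881)
7^8 ≡ 639^2 = 408321 ≡ 418 (mod 881)
7^16 ≡ 418^2 = 174724 ≡ 286 (mod 881)
7^32 ≡ 286^2 = 81796 ≡ 744 (mod 881)
7^64 ≡ 744^2 = 553536 ≡ 268 (mod 881)
7^128 ≡ 268^2 = 71824 ≡ 463 (mod 881)
7^256 ≡ 463^2 = 214369 ≡ 286 (mod 881)
7^512 ≡ 286^2 = 81796 ≡ 744 (mod 881)
880 = 512 + 256 + 64 + 32 + 16 in binary powers of 2.
So 7^880 ≡ 744 · 286 · 268 · 744 · 286 ≡ 1 (mod 881).
Since the result is 1, base 7 gives no evidence that 881 is composite.

1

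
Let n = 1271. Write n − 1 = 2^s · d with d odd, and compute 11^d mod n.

998

1271 − 1 = 1270 = 2^1 · 635, so d = 635.
11^1 ≡ 11 (mod 1271)
11^2 ≡ 11^2 = 121 ≡ 121 (mod 1271)
11^4 ≡ 121^2 = 14641 ≡ 660 (mod 1271)
11^8 ≡ 660^2 = 435600 ≡ 918 (mod 1271)
11^16 ≡ 918^2 = 842724 ≡ 51 (mod 1271)
11^32 ≡ 51^2 = 2601 ≡ 59 (mod 1271)
11^64 ≡ 59^2 = 3481 ≡ 939 (mod 1271)
11^128 ≡ 939^2 = 881721 ≡ 918 (mod 1271)
11^256 ≡ 918^2 = 842724 ≡ 51 (mod 1271)
11^512 ≡ 51^2 = 2601 ≡ 59 (mod 1271)
635 = 512 + 64 + 32 + 16 + 8 + 2 + 1 in binary powers of 2.
So 11^635 ≡ 59 · 939 · 59 · 51 · 918 · 121 · 11 ≡ 998 (mod 1271).
Squaring chain: 998; never reaches −1, so base 11 is a Miller–Rabin witness that 1271 is composite.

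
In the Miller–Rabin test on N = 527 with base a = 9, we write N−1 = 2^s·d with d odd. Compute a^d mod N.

527 − 1 = 526 = 2^1 · 263, so d = 263.
9^1 ≡ 9 (mod 527)
9^2 ≡ 9^2 = 81 ≡ 81 (mod 527)
9^4 ≡ 81^2 = 6561 ≡ 237 (mod 527)
9^8 ≡ 237^2 = 56169 ≡ 307 (mod 527)
9^16 ≡ 307^2 = 94249 ≡ 443 (mod 527)
9^32 ≡ 443^2 = 196249 ≡ 205 (mod 527)
9^64 ≡ 205^2 = 42025 ≡ 392 (mod 527)
9^128 ≡ 392^2 = 153664 ≡ 307 (mod 527)
9^256 ≡ 307^2 = 94249 ≡ 443 (mod 527)
263 = 256 + 4 + 2 + 1 in binary powers of 2.
So 9^263 ≡ 443 · 237 · 81 · 9 ≡ 121 (mod 527).
Squaring chain: 121; never reaches −1, so base 9 is a Miller–Rabin witness that 527 is composite.

121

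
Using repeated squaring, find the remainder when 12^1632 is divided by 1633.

12^1 ≡ 12 (mod 1633)
12^2 ≡ 12^2 = 144 ≡ 144 (mod 1633)
12^4 ≡ 144^2 = 20736 ≡ 1140 (mod 1633)
12^8 ≡ 1140^2 = 1299600 ≡ 1365 (mod 1633)
12^16 ≡ 1365^2 = 1863225 ≡ 1605 (mod 1633)
12^32 ≡ 1605^2 = 2576025 ≡ 784 (mod 1633)
12^64 ≡ 784^2 = 614656 ≡ 648 (mod 1633)
12^128 ≡ 648^2 = 419904 ≡ 223 (mod 1633)
12^256 ≡ 223^2 = 49729 ≡ 739 (mod 1633)
12^512 ≡ 739^2 = 546121 ≡ 699 (mod 1633)
12^1024 ≡ 699^2 = 488601 ≡ 334 (mod 1633)
1632 = 1024 + 512 + 64 + 32 in binary powers of 2.
So 12^1632 ≡ 334 · 699 · 648 · 784 ≡ 841 (mod 1633).
Since 841 ≠ 1, base 12 is a Fermat witness: 1633 is composite.

841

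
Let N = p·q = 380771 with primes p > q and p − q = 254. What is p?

Since p = q + 254, we have 380771 = q(q + 254), so q² + 254q − 380771 = 0.
Discriminant: 254² + 4·380771 = 64516 + 1523084 = 1587600; √1587600 = 1260.
q = (−254 + 1260)/2 = 503, and p = q + 254 = 757.
Check: 503 · 757 = 380771.

757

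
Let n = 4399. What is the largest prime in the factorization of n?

83

4399 = 53 · 83
83 is prime.
So 4399 = 53 · 83; the largest prime factor is 83.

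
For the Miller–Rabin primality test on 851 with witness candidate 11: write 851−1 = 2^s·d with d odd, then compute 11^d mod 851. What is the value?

582

851 − 1 = 850 = 2^1 · 425, so d = 425.
11^1 ≡ 11 (mod 851)
11^2 ≡ 11^2 = 121 ≡ 121 (mod 851)
11^4 ≡ 121^2 = 14641 ≡ 174 (mod 851)
11^8 ≡ 174^2 = 30276 ≡ 491 (mod 851)
11^16 ≡ 491^2 = 241081 ≡ 248 (mod 851)
11^32 ≡ 248^2 = 61504 ≡ 232 (mod 851)
11^64 ≡ 232^2 = 53824 ≡ 211 (mod 851)
11^128 ≡ 211^2 = 44521 ≡ 269 (mod 851)
11^256 ≡ 269^2 = 72361 ≡ 26 (mod 851)
425 = 256 + 128 + 32 + 8 + 1 in binary powers of 2.
So 11^425 ≡ 26 · 269 · 232 · 491 · 11 ≡ 582 (mod 851).
Squaring chain: 582; never reaches −1, so base 11 is a Miller–Rabin witness that 851 is composite.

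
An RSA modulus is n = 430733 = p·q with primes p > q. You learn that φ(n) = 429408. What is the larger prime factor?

φ(n) = (p−1)(q−1) = n − (p+q) + 1, so p + q = 430733 − 429408 + 1 = 1326.
p and q are the roots of t² − 1326t + 430733 = 0.
Discriminant: 1326² − 4·430733 = 1758276 − 1722932 = 35344; √35344 = 188.
q = (1326 − 188)/2 = 569, p = (1326 + 188)/2 = 757.
Check: 569 · 757 = 430733.

757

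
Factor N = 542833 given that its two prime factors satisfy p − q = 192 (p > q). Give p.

Since p = q + 192, we have 542833 = q(q + 192), so q² + 192q − 542833 = 0.
Discriminant: 192² + 4·542833 = 36864 + 2171332 = 2208196; √2208196 = 1486.
q = (−192 + 1486)/2 = 647, and p = q + 192 = 839.
Check: 647 · 839 = 542833.

839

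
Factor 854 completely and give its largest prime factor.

61

854 = 2 · 427
427 = 7 · 61
61 is prime.
So 854 = 2 · 7 · 61; the largest prime factor is 61.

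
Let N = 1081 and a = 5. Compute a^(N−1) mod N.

968

5^1 ≡ 5 (mod 1081)
5^2 ≡ 5^2 = 25 ≡ 25 (mod 1081)
5^4 ≡ 25^2 = 625 ≡ 625 (mod 1081)
5^8 ≡ 625^2 = 390625 ≡ 384 (mod 1081)
5^16 ≡ 384^2 = 147456 ≡ 440 (mod 1081)
5^32 ≡ 440^2 = 193600 ≡ 101 (mod 1081)
5^64 ≡ 101^2 = 10201 ≡ 472 (mod 1081)
5^128 ≡ 472^2 = 222784 ≡ 98 (mod 1081)
5^256 ≡ 98^2 = 9604 ≡ 956 (mod 1081)
5^512 ≡ 956^2 = 913936 ≡ 491 (mod 1081)
5^1024 ≡ 491^2 = 241081 ≡ 18 (mod 1081)
1080 = 1024 + 32 + 16 + 8 in binary powers of 2.
So 5^1080 ≡ 18 · 101 · 440 · 384 ≡ 968 (mod 1081).
Since 968 ≠ 1, base 5 is a Fermat witness: 1081 is composite.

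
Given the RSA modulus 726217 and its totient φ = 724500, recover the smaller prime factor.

φ(n) = (p−1)(q−1) = n − (p+q) + 1, so p + q = 726217 − 724500 + 1 = 1718.
p and q are the roots of t² − 1718t + 726217 = 0.
Discriminant: 1718² − 4·726217 = 2951524 − 2904868 = 46656; √46656 = 216.
q = (1718 − 216)/2 = 751, p = (1718 + 216)/2 = 967.
Check: 751 · 967 = 726217.

751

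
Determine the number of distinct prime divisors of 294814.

294814 = 2 · 147407
147407 = 13 · 11339
11339 = 17 · 667
667 = 23 · 29
294814 = 2 · 13 · 17 · 23 · 29, which has 5 distinct prime factors.

5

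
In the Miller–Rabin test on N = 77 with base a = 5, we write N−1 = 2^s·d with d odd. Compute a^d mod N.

77 − 1 = 76 = 2^2 · 19, so d = 19.
5^1 ≡ 5 (mod 77)
5^2 ≡ 5^2 = 25 ≡ 25 (mod 77)
5^4 ≡ 25^2 = 625 ≡ 9 (mod 77)
5^8 ≡ 9^2 = 81 ≡ 4 (mod 77)
5^16 ≡ 4^2 = 16 ≡ 16 (mod 77)
19 = 16 + 2 + 1 in binary powers of 2.
So 5^19 ≡ 16 · 25 · 5 ≡ 75 (mod 77).
Squaring chain: 75 → 4; never reaches −1, so base 5 is a Miller–Rabin witness that 77 is composite.

75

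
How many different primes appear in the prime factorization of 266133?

5

266133 = 3 · 88711
88711 = 7 · 12673
12673 = 19 · 667
667 = 23 · 29
266133 = 3 · 7 · 19 · 23 · 29, which has 5 distinct prime factors.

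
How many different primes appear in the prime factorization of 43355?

43355 = 5 · 8671
8671 = 13 · 667
667 = 23 · 29
43355 = 5 · 13 · 23 · 29, which has 4 distinct prime factors.

4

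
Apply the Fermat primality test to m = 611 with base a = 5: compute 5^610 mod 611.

5^1 ≡ 5 (mod 611)
5^2 ≡ 5^2 = 25 ≡ 25 (mod 611)
5^4 ≡ 25^2 = 625 ≡ 14 (mod 611)
5^8 ≡ 14^2 = 196 ≡ 196 (mod 611)
5^16 ≡ 196^2 = 38416 ≡ 534 (mod 611)
5^32 ≡ 534^2 = 285156 ≡ 430 (mod 611)
5^64 ≡ 430^2 = 184900 ≡ 378 (mod 611)
5^128 ≡ 378^2 = 142884 ≡ 521 (mod 611)
5^256 ≡ 521^2 = 271441 ≡ 157 (mod 611)
5^512 ≡ 157^2 = 24649 ≡ 209 (mod 611)
610 = 512 + 64 + 32 + 2 in binary powers of 2.
So 5^610 ≡ 209 · 378 · 430 · 25 ≡ 441 (mod 611).
Since 441 ≠ 1, base 5 is a Fermat witness: 611 is composite.

441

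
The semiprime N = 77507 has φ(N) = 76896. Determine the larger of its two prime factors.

φ(n) = (p−1)(q−1) = n − (p+q) + 1, so p + q = 77507 − 76896 + 1 = 612.
p and q are the roots of t² − 612t + 77507 = 0.
Discriminant: 612² − 4·77507 = 374544 − 310028 = 64516; √64516 = 254.
q = (612 − 254)/2 = 179, p = (612 + 254)/2 = 433.
Check: 179 · 433 = 77507.

433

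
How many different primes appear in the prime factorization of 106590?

6

106590 = 2 · 53295
53295 = 3 · 17765
17765 = 5 · 3553
3553 = 11 · 323
323 = 17 · 19
106590 = 2 · 3 · 5 · 11 · 17 · 19, which has 6 distinct prime factors.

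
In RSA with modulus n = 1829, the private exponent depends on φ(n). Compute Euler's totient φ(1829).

Factor: 1829 = 31 · 59.
φ(1829) = (31−1) · (59−1) = 30 · 58 = 1740.

1740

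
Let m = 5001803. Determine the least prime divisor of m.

43

5001803 is odd.
Digit sum 17, not divisible by 3.
Ends in 3: not divisible by 5.
7: 5001803 = 7·714543 + 2
11: 5001803 = 11·454709 + 4
13: 5001803 = 13·384754 + 1
17: 5001803 = 17·294223 + 12
19: 5001803 = 19·263252 + 15
23: 5001803 = 23·217469 + 16
29: 5001803 = 29·172475 + 28
31: 5001803 = 31·161348 + 15
37: 5001803 = 37·135183 + 32
41: 5001803 = 41·121995 + 8
43: 5001803 = 43·116321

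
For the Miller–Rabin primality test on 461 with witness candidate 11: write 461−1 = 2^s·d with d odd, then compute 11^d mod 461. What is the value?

461 − 1 = 460 = 2^2 · 115, so d = 115.
11^1 ≡ 11 (mod 461)
11^2 ≡ 11^2 = 121 ≡ 121 (mod 461)
11^4 ≡ 121^2 = 14641 ≡ 350 (mod 461)
11^8 ≡ 350^2 = 122500 ≡ 335 (mod 461)
11^16 ≡ 335^2 = 112225 ≡ 202 (mod 461)
11^32 ≡ 202^2 = 40804 ≡ 236 (mod 461)
11^64 ≡ 236^2 = 55696 ≡ 376 (mod 461)
115 = 64 + 32 + 16 + 2 + 1 in binary powers of 2.
So 11^115 ≡ 376 · 236 · 202 · 121 · 11 ≡ 48 (mod 461).
Squaring chain: 48 → 460; reaches −1, so base 11 does not prove 461 composite.

48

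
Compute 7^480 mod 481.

7^1 ≡ 7 (mod 481)
7^2 ≡ 7^2 = 49 ≡ 49 (mod 481)
7^4 ≡ 49^2 = 2401 ≡ 477 (mod 481)
7^8 ≡ 477^2 = 227529 ≡ 16 (mod 481)
7^16 ≡ 16^2 = 256 ≡ 256 (mod 481)
7^32 ≡ 256^2 = 65536 ≡ 120 (mod 481)
7^64 ≡ 120^2 = 14400 ≡ 451 (mod 481)
7^128 ≡ 451^2 = 203401 ≡ 419 (mod 481)
7^256 ≡ 419^2 = 175561 ≡ 477 (mod 481)
480 = 256 + 128 + 64 + 32 in binary powers of 2.
So 7^480 ≡ 477 · 419 · 451 · 120 ≡ 417 (mod 481).
Since 417 ≠ 1, base 7 is a Fermat witness: 481 is composite.

417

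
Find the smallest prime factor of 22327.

83

22327 is odd.
Digit sum 16, not divisible by 3.
Ends in 7: not divisible by 5.
7: 22327 = 7·3189 + 4
11: 22327 = 11·2029 + 8
13: 22327 = 13·1717 + 6
17: 22327 = 17·1313 + 6
19: 22327 = 19·1175 + 2
23: 22327 = 23·970 + 17
29: 22327 = 29·769 + 26
31: 22327 = 31·720 + 7
37: 22327 = 37·603 + 16
41: 22327 = 41·544 + 23
43: 22327 = 43·519 + 10
47: 22327 = 47·475 + 2
53: 22327 = 53·421 + 14
59: 22327 = 59·378 + 25
61: 22327 = 61·366 + 1
67: 22327 = 67·333 + 16
71: 22327 = 71·314 + 33
73: 22327 = 73·305 + 62
79: 22327 = 79·282 + 49
83: 22327 = 83·269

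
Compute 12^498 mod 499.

12^1 ≡ 12 (mod 499)
12^2 ≡ 12^2 = 144 ≡ 144 (mod 499)
12^4 ≡ 144^2 = 20736 ≡ 277 (mod 499)
12^8 ≡ 277^2 = 76729 ≡ 382 (mod 499)
12^16 ≡ 382^2 = 145924 ≡ 216 (mod 499)
12^32 ≡ 216^2 = 46656 ≡ 249 (mod 499)
12^64 ≡ 249^2 = 62001 ≡ 125 (mod 499)
12^128 ≡ 125^2 = 15625 ≡ 156 (mod 499)
12^256 ≡ 156^2 = 24336 ≡ 384 (mod 499)
498 = 256 + 128 + 64 + 32 + 16 + 2 in binary powers of 2.
So 12^498 ≡ 384 · 156 · 125 · 249 · 216 · 144 ≡ 1 (mod 499).
Since the result is 1, base 12 gives no evidence that 499 is composite.

1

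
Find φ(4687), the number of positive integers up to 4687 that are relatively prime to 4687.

4536

Factor: 4687 = 43 · 109.
φ(4687) = (43−1) · (109−1) = 42 · 108 = 4536.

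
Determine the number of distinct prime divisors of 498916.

498916 = 2^2 · 124729
124729 = 11 · 11339
11339 = 17 · 667
667 = 23 · 29
498916 = 2^2 · 11 · 17 · 23 · 29, which has 5 distinct prime factors.

5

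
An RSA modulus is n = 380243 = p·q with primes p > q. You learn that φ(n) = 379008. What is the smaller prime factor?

577

φ(n) = (p−1)(q−1) = n − (p+q) + 1, so p + q = 380243 − 379008 + 1 = 1236.
p and q are the roots of t² − 1236t + 380243 = 0.
Discriminant: 1236² − 4·380243 = 1527696 − 1520972 = 6724; √6724 = 82.
q = (1236 − 82)/2 = 577, p = (1236 + 82)/2 = 659.
Check: 577 · 659 = 380243.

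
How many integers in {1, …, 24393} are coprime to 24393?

Factor: 24393 = 3 · 47 · 173.
φ(24393) = (3−1) · (47−1) · (173−1) = 2 · 46 · 172 = 15824.

15824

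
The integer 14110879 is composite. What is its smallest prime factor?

14110879 is odd.
Digit sum 31, not divisible by 3.
Ends in 9: not divisible by 5.
7: 14110879 = 7·2015839 + 6
11: 14110879 = 11·1282807 + 2
13: 14110879 = 13·1085452 + 3
17: 14110879 = 17·830051 + 12
19: 14110879 = 19·742677 + 16
23: 14110879 = 23·613516 + 11
29: 14110879 = 29·486582 + 1
31: 14110879 = 31·455189 + 20
37: 14110879 = 37·381375 + 4
41: 14110879 = 41·344167 + 32
43: 14110879 = 43·328159 + 42
47: 14110879 = 47·300231 + 22
53: 14110879 = 53·266243

53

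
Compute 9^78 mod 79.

1

9^1 ≡ 9 (mod 79)
9^2 ≡ 9^2 = 81 ≡ 2 (mod 79)
9^4 ≡ 2^2 = 4 ≡ 4 (mod 79)
9^8 ≡ 4^2 = 16 ≡ 16 (mod 79)
9^16 ≡ 16^2 = 256 ≡ 19 (mod 79)
9^32 ≡ 19^2 = 361 ≡ 45 (mod 79)
9^64 ≡ 45^2 = 2025 ≡ 50 (mod 79)
78 = 64 + 8 + 4 + 2 in binary powers of 2.
So 9^78 ≡ 50 · 16 · 4 · 2 ≡ 1 (mod 79).
Since the result is 1, base 9 gives no evidence that 79 is composite.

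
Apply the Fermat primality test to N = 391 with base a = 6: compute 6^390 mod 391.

25

6^1 ≡ 6 (mod 391)
6^2 ≡ 6^2 = 36 ≡ 36 (mod 391)
6^4 ≡ 36^2 = 1296 ≡ 123 (mod 391)
6^8 ≡ 123^2 = 15129 ≡ 271 (mod 391)
6^16 ≡ 271^2 = 73441 ≡ 324 (mod 391)
6^32 ≡ 324^2 = 104976 ≡ 188 (mod 391)
6^64 ≡ 188^2 = 35344 ≡ 154 (mod 391)
6^128 ≡ 154^2 = 23716 ≡ 256 (mod 391)
6^256 ≡ 256^2 = 65536 ≡ 239 (mod 391)
390 = 256 + 128 + 4 + 2 in binary powers of 2.
So 6^390 ≡ 239 · 256 · 123 · 36 ≡ 25 (mod 391).
Since 25 ≠ 1, base 6 is a Fermat witness: 391 is composite.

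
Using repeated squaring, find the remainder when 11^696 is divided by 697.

11^1 ≡ 11 (mod 697)
11^2 ≡ 11^2 = 121 ≡ 121 (mod 697)
11^4 ≡ 121^2 = 14641 ≡ 4 (mod 697)
11^8 ≡ 4^2 = 16 ≡ 16 (mod 697)
11^16 ≡ 16^2 = 256 ≡ 256 (mod 697)
11^32 ≡ 256^2 = 65536 ≡ 18 (mod 697)
11^64 ≡ 18^2 = 324 ≡ 324 (mod 697)
11^128 ≡ 324^2 = 104976 ≡ 426 (mod 697)
11^256 ≡ 426^2 = 181476 ≡ 256 (mod 697)
11^512 ≡ 256^2 = 65536 ≡ 18 (mod 697)
696 = 512 + 128 + 32 + 16 + 8 in binary powers of 2.
So 11^696 ≡ 18 · 426 · 18 · 256 · 16 ≡ 543 (mod 697).
Since 543 ≠ 1, base 11 is a Fermat witness: 697 is composite.

543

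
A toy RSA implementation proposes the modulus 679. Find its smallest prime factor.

679 is odd.
Digit sum 22, not divisible by 3.
Ends in 9: not divisible by 5.
7: 679 = 7·97

7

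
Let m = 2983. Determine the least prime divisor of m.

2983 is odd.
Digit sum 22, not divisible by 3.
Ends in 3: not divisible by 5.
7: 2983 = 7·426 + 1
11: 2983 = 11·271 + 2
13: 2983 = 13·229 + 6
17: 2983 = 17·175 + 8
19: 2983 = 19·157

19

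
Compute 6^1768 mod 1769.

6^1 ≡ 6 (mod 1769)
6^2 ≡ 6^2 = 36 ≡ 36 (mod 1769)
6^4 ≡ 36^2 = 1296 ≡ 1296 (mod 1769)
6^8 ≡ 1296^2 = 1679616 ≡ 835 (mod 1769)
6^16 ≡ 835^2 = 697225 ≡ 239 (mod 1769)
6^32 ≡ 239^2 = 57121 ≡ 513 (mod 1769)
6^64 ≡ 513^2 = 263169 ≡ 1357 (mod 1769)
6^128 ≡ 1357^2 = 1841449 ≡ 1689 (mod 1769)
6^256 ≡ 1689^2 = 2852721 ≡ 1093 (mod 1769)
6^512 ≡ 1093^2 = 1194649 ≡ 574 (mod 1769)
6^1024 ≡ 574^2 = 329476 ≡ 442 (mod 1769)
1768 = 1024 + 512 + 128 + 64 + 32 + 8 in binary powers of 2.
So 6^1768 ≡ 442 · 574 · 1689 · 1357 · 513 · 835 ≡ 571 (mod 1769).
Since 571 ≠ 1, base 6 is a Fermat witness: 1769 is composite.

571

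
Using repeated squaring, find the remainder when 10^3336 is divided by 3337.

2998

10^1 ≡ 10 (mod 3337)
10^2 ≡ 10^2 = 100 ≡ 100 (mod 3337)
10^4 ≡ 100^2 = 10000 ≡ 3326 (mod 3337)
10^8 ≡ 3326^2 = 11062276 ≡ 121 (mod 3337)
10^16 ≡ 121^2 = 14641 ≡ 1293 (mod 3337)
10^32 ≡ 1293^2 = 1671849 ≡ 12 (mod 3337)
10^64 ≡ 12^2 = 144 ≡ 144 (mod 3337)
10^128 ≡ 144^2 = 20736 ≡ 714 (mod 3337)
10^256 ≡ 714^2 = 509796 ≡ 2572 (mod 3337)
10^512 ≡ 2572^2 = 6615184 ≡ 1250 (mod 3337)
10^1024 ≡ 1250^2 = 1562500 ≡ 784 (mod 3337)
10^2048 ≡ 784^2 = 614656 ≡ 648 (mod 3337)
3336 = 2048 + 1024 + 256 + 8 in binary powers of 2.
So 10^3336 ≡ 648 · 784 · 2572 · 121 ≡ 2998 (mod 3337).
Since 2998 ≠ 1, base 10 is a Fermat witness: 3337 is composite.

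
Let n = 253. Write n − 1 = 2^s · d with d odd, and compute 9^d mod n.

253 − 1 = 252 = 2^2 · 63, so d = 63.
9^1 ≡ 9 (mod 253)
9^2 ≡ 9^2 = 81 ≡ 81 (mod 253)
9^4 ≡ 81^2 = 6561 ≡ 236 (mod 253)
9^8 ≡ 236^2 = 55696 ≡ 36 (mod 253)
9^16 ≡ 36^2 = 1296 ≡ 31 (mod 253)
9^32 ≡ 31^2 = 961 ≡ 202 (mod 253)
63 = 32 + 16 + 8 + 4 + 2 + 1 in binary powers of 2.
So 9^63 ≡ 202 · 31 · 36 · 236 · 81 · 9 ≡ 36 (mod 253).
Squaring chain: 36 → 31; never reaches −1, so base 9 is a Miller–Rabin witness that 253 is composite.

36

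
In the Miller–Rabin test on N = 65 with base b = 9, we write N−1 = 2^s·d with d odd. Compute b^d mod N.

9

65 − 1 = 64 = 2^6 · 1, so d = 1.
9^1 ≡ 9 (mod 65)
1 = 1 in binary powers of 2.
So 9^1 ≡ 9 ≡ 9 (mod 65).
Squaring chain: 9 → 16 → 61 → 16 → 61 → 16; never reaches −1, so base 9 is a Miller–Rabin witness that 65 is composite.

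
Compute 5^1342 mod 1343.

1137

5^1 ≡ 5 (mod 1343)
5^2 ≡ 5^2 = 25 ≡ 25 (mod 1343)
5^4 ≡ 25^2 = 625 ≡ 625 (mod 1343)
5^8 ≡ 625^2 = 390625 ≡ 1155 (mod 1343)
5^16 ≡ 1155^2 = 1334025 ≡ 426 (mod 1343)
5^32 ≡ 426^2 = 181476 ≡ 171 (mod 1343)
5^64 ≡ 171^2 = 29241 ≡ 1038 (mod 1343)
5^128 ≡ 1038^2 = 1077444 ≡ 358 (mod 1343)
5^256 ≡ 358^2 = 128164 ≡ 579 (mod 1343)
5^512 ≡ 579^2 = 335241 ≡ 834 (mod 1343)
5^1024 ≡ 834^2 = 695556 ≡ 1225 (mod 1343)
1342 = 1024 + 256 + 32 + 16 + 8 + 4 + 2 in binary powers of 2.
So 5^1342 ≡ 1225 · 579 · 171 · 426 · 1155 · 625 · 25 ≡ 1137 (mod 1343).
Since 1137 ≠ 1, base 5 is a Fermat witness: 1343 is composite.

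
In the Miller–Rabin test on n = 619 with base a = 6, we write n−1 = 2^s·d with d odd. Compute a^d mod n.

619 − 1 = 618 = 2^1 · 309, so d = 309.
6^1 ≡ 6 (mod 619)
6^2 ≡ 6^2 = 36 ≡ 36 (mod 619)
6^4 ≡ 36^2 = 1296 ≡ 58 (mod 619)
6^8 ≡ 58^2 = 3364 ≡ 269 (mod 619)
6^16 ≡ 269^2 = 72361 ≡ 557 (mod 619)
6^32 ≡ 557^2 = 310249 ≡ 130 (mod 619)
6^64 ≡ 130^2 = 16900 ≡ 187 (mod 619)
6^128 ≡ 187^2 = 34969 ≡ 305 (mod 619)
6^256 ≡ 305^2 = 93025 ≡ 175 (mod 619)
309 = 256 + 32 + 16 + 4 + 1 in binary powers of 2.
So 6^309 ≡ 175 · 130 · 557 · 58 · 6 ≡ 1 (mod 619).
Since 6^d ≡ 1 (mod 619), base 6 does not prove 619 composite.

1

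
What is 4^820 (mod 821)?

1

4^1 ≡ 4 (mod 821)
4^2 ≡ 4^2 = 16 ≡ 16 (mod 821)
4^4 ≡ 16^2 = 256 ≡ 256 (mod 821)
4^8 ≡ 256^2 = 65536 ≡ 677 (mod 821)
4^16 ≡ 677^2 = 458329 ≡ 211 (mod 821)
4^32 ≡ 211^2 = 44521 ≡ 187 (mod 821)
4^64 ≡ 187^2 = 34969 ≡ 487 (mod 821)
4^128 ≡ 487^2 = 237169 ≡ 721 (mod 821)
4^256 ≡ 721^2 = 519841 ≡ 148 (mod 821)
4^512 ≡ 148^2 = 21904 ≡ 558 (mod 821)
820 = 512 + 256 + 32 + 16 + 4 in binary powers of 2.
So 4^820 ≡ 558 · 148 · 187 · 211 · 256 ≡ 1 (mod 821).
Since the result is 1, base 4 gives no evidence that 821 is composite.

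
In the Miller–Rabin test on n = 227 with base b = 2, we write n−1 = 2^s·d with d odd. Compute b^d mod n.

226

227 − 1 = 226 = 2^1 · 113, so d = 113.
2^1 ≡ 2 (mod 227)
2^2 ≡ 2^2 = 4 ≡ 4 (mod 227)
2^4 ≡ 4^2 = 16 ≡ 16 (mod 227)
2^8 ≡ 16^2 = 256 ≡ 29 (mod 227)
2^16 ≡ 29^2 = 841 ≡ 160 (mod 227)
2^32 ≡ 160^2 = 25600 ≡ 176 (mod 227)
2^64 ≡ 176^2 = 30976 ≡ 104 (mod 227)
113 = 64 + 32 + 16 + 1 in binary powers of 2.
So 2^113 ≡ 104 · 176 · 160 · 2 ≡ 226 (mod 227).
Since 2^d ≡ 226 (mod 227), base 2 does not prove 227 composite.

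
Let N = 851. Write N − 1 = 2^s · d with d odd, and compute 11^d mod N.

582

851 − 1 = 850 = 2^1 · 425, so d = 425.
11^1 ≡ 11 (mod 851)
11^2 ≡ 11^2 = 121 ≡ 121 (mod 851)
11^4 ≡ 121^2 = 14641 ≡ 174 (mod 851)
11^8 ≡ 174^2 = 30276 ≡ 491 (mod 851)
11^16 ≡ 491^2 = 241081 ≡ 248 (mod 851)
11^32 ≡ 248^2 = 61504 ≡ 232 (mod 851)
11^64 ≡ 232^2 = 53824 ≡ 211 (mod 851)
11^128 ≡ 211^2 = 44521 ≡ 269 (mod 851)
11^256 ≡ 269^2 = 72361 ≡ 26 (mod 851)
425 = 256 + 128 + 32 + 8 + 1 in binary powers of 2.
So 11^425 ≡ 26 · 269 · 232 · 491 · 11 ≡ 582 (mod 851).
Squaring chain: 582; never reaches −1, so base 11 is a Miller–Rabin witness that 851 is composite.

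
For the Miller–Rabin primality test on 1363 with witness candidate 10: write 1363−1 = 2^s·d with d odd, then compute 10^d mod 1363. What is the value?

1363 − 1 = 1362 = 2^1 · 681, so d = 681.
10^1 ≡ 10 (mod 1363)
10^2 ≡ 10^2 = 100 ≡ 100 (mod 1363)
10^4 ≡ 100^2 = 10000 ≡ 459 (mod 1363)
10^8 ≡ 459^2 = 210681 ≡ 779 (mod 1363)
10^16 ≡ 779^2 = 606841 ≡ 306 (mod 1363)
10^32 ≡ 306^2 = 93636 ≡ 952 (mod 1363)
10^64 ≡ 952^2 = 906304 ≡ 1272 (mod 1363)
10^128 ≡ 1272^2 = 1617984 ≡ 103 (mod 1363)
10^256 ≡ 103^2 = 10609 ≡ 1068 (mod 1363)
10^512 ≡ 1068^2 = 1140624 ≡ 1156 (mod 1363)
681 = 512 + 128 + 32 + 8 + 1 in binary powers of 2.
So 10^681 ≡ 1156 · 103 · 952 · 779 · 10 ≡ 1265 (mod 1363).
Squaring chain: 1265; never reaches −1, so base 10 is a Miller–Rabin witness that 1363 is composite.

1265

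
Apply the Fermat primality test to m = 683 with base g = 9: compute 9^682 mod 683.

1

9^1 ≡ 9 (mod 683)
9^2 ≡ 9^2 = 81 ≡ 81 (mod 683)
9^4 ≡ 81^2 = 6561 ≡ 414 (mod 683)
9^8 ≡ 414^2 = 171396 ≡ 646 (mod 683)
9^16 ≡ 646^2 = 417316 ≡ 3 (mod 683)
9^32 ≡ 3^2 = 9 ≡ 9 (mod 683)
9^64 ≡ 9^2 = 81 ≡ 81 (mod 683)
9^128 ≡ 81^2 = 6561 ≡ 414 (mod 683)
9^256 ≡ 414^2 = 171396 ≡ 646 (mod 683)
9^512 ≡ 646^2 = 417316 ≡ 3 (mod 683)
682 = 512 + 128 + 32 + 8 + 2 in binary powers of 2.
So 9^682 ≡ 3 · 414 · 9 · 646 · 81 ≡ 1 (mod 683).
Since the result is 1, base 9 gives no evidence that 683 is composite.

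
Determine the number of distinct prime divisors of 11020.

4

11020 = 2^2 · 2755
2755 = 5 · 551
551 = 19 · 29
11020 = 2^2 · 5 · 19 · 29, which has 4 distinct prime factors.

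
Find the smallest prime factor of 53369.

53369 is odd.
Digit sum 26, not divisible by 3.
Ends in 9: not divisible by 5.
7: 53369 = 7·7624 + 1
11: 53369 = 11·4851 + 8
13: 53369 = 13·4105 + 4
17: 53369 = 17·3139 + 6
19: 53369 = 19·2808 + 17
23: 53369 = 23·2320 + 9
29: 53369 = 29·1840 + 9
31: 53369 = 31·1721 + 18
37: 53369 = 37·1442 + 15
41: 53369 = 41·1301 + 28
43: 53369 = 43·1241 + 6
47: 53369 = 47·1135 + 24
53: 53369 = 53·1006 + 51
59: 53369 = 59·904 + 33
61: 53369 = 61·874 + 55
67: 53369 = 67·796 + 37
71: 53369 = 71·751 + 48
73: 53369 = 73·731 + 6
79: 53369 = 79·675 + 44
83: 53369 = 83·643

83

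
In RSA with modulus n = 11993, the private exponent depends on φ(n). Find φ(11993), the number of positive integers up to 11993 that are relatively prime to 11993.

Factor: 11993 = 67 · 179.
φ(11993) = (67−1) · (179−1) = 66 · 178 = 11748.

11748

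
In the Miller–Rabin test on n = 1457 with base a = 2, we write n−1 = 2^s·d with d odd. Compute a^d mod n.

870

1457 − 1 = 1456 = 2^4 · 91, so d = 91.
2^1 ≡ 2 (mod 1457)
2^2 ≡ 2^2 = 4 ≡ 4 (mod 1457)
2^4 ≡ 4^2 = 16 ≡ 16 (mod 1457)
2^8 ≡ 16^2 = 256 ≡ 256 (mod 1457)
2^16 ≡ 256^2 = 65536 ≡ 1428 (mod 1457)
2^32 ≡ 1428^2 = 2039184 ≡ 841 (mod 1457)
2^64 ≡ 841^2 = 707281 ≡ 636 (mod 1457)
91 = 64 + 16 + 8 + 2 + 1 in binary powers of 2.
So 2^91 ≡ 636 · 1428 · 256 · 4 · 2 ≡ 870 (mod 1457).
Squaring chain: 870 → 717 → 1225 → 1372; never reaches −1, so base 2 is a Miller–Rabin witness that 1457 is composite.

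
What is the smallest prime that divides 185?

5

185 is odd.
Digit sum 14, not divisible by 3.
Ends in 5: divisible by 5.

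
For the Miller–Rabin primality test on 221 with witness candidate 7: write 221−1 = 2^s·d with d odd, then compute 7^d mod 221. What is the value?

221 − 1 = 220 = 2^2 · 55, so d = 55.
7^1 ≡ 7 (mod 221)
7^2 ≡ 7^2 = 49 ≡ 49 (mod 221)
7^4 ≡ 49^2 = 2401 ≡ 191 (mod 221)
7^8 ≡ 191^2 = 36481 ≡ 16 (mod 221)
7^16 ≡ 16^2 = 256 ≡ 35 (mod 221)
7^32 ≡ 35^2 = 1225 ≡ 120 (mod 221)
55 = 32 + 16 + 4 + 2 + 1 in binary powers of 2.
So 7^55 ≡ 120 · 35 · 191 · 49 · 7 ≡ 97 (mod 221).
Squaring chain: 97 → 127; never reaches −1, so base 7 is a Miller–Rabin witness that 221 is composite.

97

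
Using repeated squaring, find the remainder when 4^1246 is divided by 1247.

1

4^1 ≡ 4 (mod 1247)
4^2 ≡ 4^2 = 16 ≡ 16 (mod 1247)
4^4 ≡ 16^2 = 256 ≡ 256 (mod 1247)
4^8 ≡ 256^2 = 65536 ≡ 692 (mod 1247)
4^16 ≡ 692^2 = 478864 ≡ 16 (mod 1247)
4^32 ≡ 16^2 = 256 ≡ 256 (mod 1247)
4^64 ≡ 256^2 = 65536 ≡ 692 (mod 1247)
4^128 ≡ 692^2 = 478864 ≡ 16 (mod 1247)
4^256 ≡ 16^2 = 256 ≡ 256 (mod 1247)
4^512 ≡ 256^2 = 65536 ≡ 692 (mod 1247)
4^1024 ≡ 692^2 = 478864 ≡ 16 (mod 1247)
1246 = 1024 + 128 + 64 + 16 + 8 + 4 + 2 in binary powers of 2.
So 4^1246 ≡ 16 · 16 · 692 · 16 · 692 · 256 · 16 ≡ 1 (mod 1247).
Since the result is 1, base 4 gives no evidence that 1247 is composite.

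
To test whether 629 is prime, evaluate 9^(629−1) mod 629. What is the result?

16

9^1 ≡ 9 (mod 629)
9^2 ≡ 9^2 = 81 ≡ 81 (mod 629)
9^4 ≡ 81^2 = 6561 ≡ 271 (mod 629)
9^8 ≡ 271^2 = 73441 ≡ 477 (mod 629)
9^16 ≡ 477^2 = 227529 ≡ 460 (mod 629)
9^32 ≡ 460^2 = 211600 ≡ 256 (mod 629)
9^64 ≡ 256^2 = 65536 ≡ 120 (mod 629)
9^128 ≡ 120^2 = 14400 ≡ 562 (mod 629)
9^256 ≡ 562^2 = 315844 ≡ 86 (mod 629)
9^512 ≡ 86^2 = 7396 ≡ 477 (mod 629)
628 = 512 + 64 + 32 + 16 + 4 in binary powers of 2.
So 9^628 ≡ 477 · 120 · 256 · 460 · 271 ≡ 16 (mod 629).
Since 16 ≠ 1, base 9 is a Fermat witness: 629 is composite.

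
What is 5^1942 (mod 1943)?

1354

5^1 ≡ 5 (mod 1943)
5^2 ≡ 5^2 = 25 ≡ 25 (mod 1943)
5^4 ≡ 25^2 = 625 ≡ 625 (mod 1943)
5^8 ≡ 625^2 = 390625 ≡ 82 (mod 1943)
5^16 ≡ 82^2 = 6724 ≡ 895 (mod 1943)
5^32 ≡ 895^2 = 801025 ≡ 509 (mod 1943)
5^64 ≡ 509^2 = 259081 ≡ 662 (mod 1943)
5^128 ≡ 662^2 = 438244 ≡ 1069 (mod 1943)
5^256 ≡ 1069^2 = 1142761 ≡ 277 (mod 1943)
5^512 ≡ 277^2 = 76729 ≡ 952 (mod 1943)
5^1024 ≡ 952^2 = 906304 ≡ 866 (mod 1943)
1942 = 1024 + 512 + 256 + 128 + 16 + 4 + 2 in binary powers of 2.
So 5^1942 ≡ 866 · 952 · 277 · 1069 · 895 · 625 · 25 ≡ 1354 (mod 1943).
Since 1354 ≠ 1, base 5 is a Fermat witness: 1943 is composite.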